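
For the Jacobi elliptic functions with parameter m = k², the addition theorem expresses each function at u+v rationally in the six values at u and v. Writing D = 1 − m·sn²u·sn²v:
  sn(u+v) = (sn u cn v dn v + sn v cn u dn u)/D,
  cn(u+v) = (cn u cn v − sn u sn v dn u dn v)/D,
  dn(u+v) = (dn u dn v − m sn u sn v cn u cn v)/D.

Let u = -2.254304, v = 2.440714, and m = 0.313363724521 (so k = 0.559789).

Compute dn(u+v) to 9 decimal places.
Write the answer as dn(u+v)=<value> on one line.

sn u = -0.901501707892949, cn u = -0.4327755430544753, dn u = 0.8633235957981584
sn v = 0.8191952020926291, cn v = -0.5735147956839619, dn v = 0.8886549541846219
m = k² = 0.313363724521
D = 1 − m·sn²u·sn²v = 0.8290942682297082
dn(u+v) = (dn u·dn v − m·sn u·sn v·cn u·cn v)/D = 0.8246362058153038/0.8290942682297082 = 0.9946229728207827

dn(u+v)=0.994622973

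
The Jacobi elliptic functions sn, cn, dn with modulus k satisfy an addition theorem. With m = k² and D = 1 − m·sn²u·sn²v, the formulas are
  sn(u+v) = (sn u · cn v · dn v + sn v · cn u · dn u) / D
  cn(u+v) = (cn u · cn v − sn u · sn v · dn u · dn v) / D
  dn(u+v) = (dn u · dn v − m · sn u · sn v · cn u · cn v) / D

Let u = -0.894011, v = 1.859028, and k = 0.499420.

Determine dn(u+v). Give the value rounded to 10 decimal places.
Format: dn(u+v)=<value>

dn(u+v)=0.9158244842

sn u = -0.763561387955633, cn u = 0.6457352451456148, dn u = 0.924435752582036
sn v = 0.9886841815184124, cn v = -0.1500119635737993, dn v = 0.8695933051675819
m = k² = 0.2494203364
D = 1 − m·sn²u·sn²v = 0.8578538997256886
dn(u+v) = (dn u·dn v − m·sn u·sn v·cn u·cn v)/D = 0.7856436052392134/0.8578538997256886 = 0.9158244842046349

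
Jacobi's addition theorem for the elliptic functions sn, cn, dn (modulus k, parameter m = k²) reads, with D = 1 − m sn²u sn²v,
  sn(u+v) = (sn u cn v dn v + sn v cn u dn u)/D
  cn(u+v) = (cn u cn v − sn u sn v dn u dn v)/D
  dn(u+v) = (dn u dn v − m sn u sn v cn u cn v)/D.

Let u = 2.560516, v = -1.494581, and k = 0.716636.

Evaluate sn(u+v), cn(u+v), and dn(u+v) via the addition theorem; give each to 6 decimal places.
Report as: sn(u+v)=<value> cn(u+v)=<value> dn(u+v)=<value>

sn u = 0.8757253562291718, cn u = -0.4828095902706265, dn u = 0.778555050789965
sn v = -0.9659029653490714, cn v = 0.2589043482251131, dn v = 0.7217049262667303
m = k² = 0.513567156496
D = 1 − m·sn²u·sn²v = 0.6325484445016545
sn(u+v) = (sn u·cn v·dn v + sn v·cn u·dn u)/D = 0.5267084898735318/0.6325484445016545 = 0.8326769189804785
cn(u+v) = (cn u·cn v − sn u·sn v·dn u·dn v)/D = 0.3502794617681806/0.6325484445016545 = 0.5537591070106005
dn(u+v) = (dn u·dn v − m·sn u·sn v·cn u·cn v)/D = 0.5075852564458312/0.6325484445016545 = 0.8024448733657484

sn(u+v)=0.832677 cn(u+v)=0.553759 dn(u+v)=0.802445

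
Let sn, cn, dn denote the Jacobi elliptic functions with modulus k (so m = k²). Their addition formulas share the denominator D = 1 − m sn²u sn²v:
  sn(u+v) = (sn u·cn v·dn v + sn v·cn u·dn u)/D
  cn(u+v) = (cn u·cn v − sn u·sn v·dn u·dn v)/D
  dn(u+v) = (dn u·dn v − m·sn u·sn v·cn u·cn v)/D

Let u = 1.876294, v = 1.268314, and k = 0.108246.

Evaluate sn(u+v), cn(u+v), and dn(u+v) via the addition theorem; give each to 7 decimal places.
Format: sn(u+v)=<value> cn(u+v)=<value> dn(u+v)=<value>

sn(u+v)=0.0062484 cn(u+v)=-0.9999805 dn(u+v)=0.9999998

sn u = 0.9555873783955789, cn u = -0.2947079270244776, dn u = 0.9946358501317219
sn v = 0.9537373198961307, cn v = 0.3006411891896145, dn v = 0.9946566562143436
m = k² = 0.011717196516
D = 1 − m·sn²u·sn²v = 0.9902675523251295
sn(u+v) = (sn u·cn v·dn v + sn v·cn u·dn u)/D = 0.006187616630194432/0.9902675523251295 = 0.006248429139848141
cn(u+v) = (cn u·cn v − sn u·sn v·dn u·dn v)/D = -0.9902482206944079/0.9902675523251295 = -0.9999804783760952
dn(u+v) = (dn u·dn v − m·sn u·sn v·cn u·cn v)/D = 0.9902673258147984/0.9902675523251295 = 0.9999997712635029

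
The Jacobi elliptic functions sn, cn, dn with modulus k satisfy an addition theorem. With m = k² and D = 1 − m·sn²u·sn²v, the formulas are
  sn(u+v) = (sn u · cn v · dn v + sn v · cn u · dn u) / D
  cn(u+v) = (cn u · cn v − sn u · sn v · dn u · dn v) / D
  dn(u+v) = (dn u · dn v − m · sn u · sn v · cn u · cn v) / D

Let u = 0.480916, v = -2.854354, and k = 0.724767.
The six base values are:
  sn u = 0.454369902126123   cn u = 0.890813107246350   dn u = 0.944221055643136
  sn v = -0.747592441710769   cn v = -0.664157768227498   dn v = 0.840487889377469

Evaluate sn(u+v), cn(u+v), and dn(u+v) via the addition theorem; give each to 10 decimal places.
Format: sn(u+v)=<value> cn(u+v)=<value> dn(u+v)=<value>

sn(u+v)=-0.9393918476 cn(u+v)=-0.3428453830 dn(u+v)=0.7324319810

m = k² = 0.525287204289
D = 1 − m·sn²u·sn²v = 0.939389797246109
sn(u+v) = (sn u·cn v·dn v + sn v·cn u·dn u)/D = -0.8824551172445069/0.939389797246109 = -0.9393918475924368
cn(u+v) = (cn u·cn v − sn u·sn v·dn u·dn v)/D = -0.3220654548675927/0.939389797246109 = -0.3428453830473265
dn(u+v) = (dn u·dn v − m·sn u·sn v·cn u·cn v)/D = 0.6880391301384618/0.939389797246109 = 0.7324319810109708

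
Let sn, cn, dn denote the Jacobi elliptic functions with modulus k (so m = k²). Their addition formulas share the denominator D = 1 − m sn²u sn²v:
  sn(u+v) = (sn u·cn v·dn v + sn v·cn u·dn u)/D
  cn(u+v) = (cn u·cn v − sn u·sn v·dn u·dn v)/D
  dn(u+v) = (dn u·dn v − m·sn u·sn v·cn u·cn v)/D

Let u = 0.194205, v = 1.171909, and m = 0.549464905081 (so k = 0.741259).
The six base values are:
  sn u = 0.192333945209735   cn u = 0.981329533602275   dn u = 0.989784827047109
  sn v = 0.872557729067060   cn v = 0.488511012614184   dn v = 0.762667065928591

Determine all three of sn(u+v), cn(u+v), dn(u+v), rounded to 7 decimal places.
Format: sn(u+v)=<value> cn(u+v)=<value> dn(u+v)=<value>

sn(u+v)=0.9336260 cn(u+v)=0.3582491 dn(u+v)=0.7218412

m = k² = 0.549464905081
D = 1 − m·sn²u·sn²v = 0.9845246607432474
sn(u+v) = (sn u·cn v·dn v + sn v·cn u·dn u)/D = 0.9191778576209994/0.9845246607432474 = 0.9336260372869525
cn(u+v) = (cn u·cn v − sn u·sn v·dn u·dn v)/D = 0.3527050803020509/0.9845246607432474 = 0.3582491067677098
dn(u+v) = (dn u·dn v − m·sn u·sn v·cn u·cn v)/D = 0.7106704856575802/0.9845246607432474 = 0.7218412234804495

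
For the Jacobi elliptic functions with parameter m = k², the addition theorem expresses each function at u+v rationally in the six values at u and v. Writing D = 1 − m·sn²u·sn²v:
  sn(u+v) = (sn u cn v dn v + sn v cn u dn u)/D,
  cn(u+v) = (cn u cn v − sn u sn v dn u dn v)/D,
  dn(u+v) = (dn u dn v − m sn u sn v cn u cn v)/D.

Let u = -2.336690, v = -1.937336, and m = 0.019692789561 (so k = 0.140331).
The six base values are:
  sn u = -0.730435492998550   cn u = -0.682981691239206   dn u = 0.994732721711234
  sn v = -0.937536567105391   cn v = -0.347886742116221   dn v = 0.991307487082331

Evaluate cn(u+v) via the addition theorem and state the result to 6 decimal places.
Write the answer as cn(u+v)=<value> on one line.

cn(u+v)=-0.441761

m = k² = 0.019692789561
D = 1 − m·sn²u·sn²v = 0.9907647765558755
cn(u+v) = (cn u·cn v − sn u·sn v·dn u·dn v)/D = -0.4376812593373976/0.9907647765558755 = -0.4417610210759384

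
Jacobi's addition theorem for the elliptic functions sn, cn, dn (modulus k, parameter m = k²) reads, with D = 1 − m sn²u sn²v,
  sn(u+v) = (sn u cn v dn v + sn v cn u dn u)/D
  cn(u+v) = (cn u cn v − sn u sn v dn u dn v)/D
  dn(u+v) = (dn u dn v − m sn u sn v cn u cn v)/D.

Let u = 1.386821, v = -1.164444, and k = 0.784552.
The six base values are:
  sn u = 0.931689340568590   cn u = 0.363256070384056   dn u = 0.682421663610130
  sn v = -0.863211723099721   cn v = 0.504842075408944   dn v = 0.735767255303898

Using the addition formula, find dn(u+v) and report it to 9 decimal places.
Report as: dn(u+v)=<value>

dn(u+v)=0.985065804

m = k² = 0.615521840704
D = 1 − m·sn²u·sn²v = 0.6018741464234271
dn(u+v) = (dn u·dn v − m·sn u·sn v·cn u·cn v)/D = 0.592885640208669/0.6018741464234271 = 0.985065804424112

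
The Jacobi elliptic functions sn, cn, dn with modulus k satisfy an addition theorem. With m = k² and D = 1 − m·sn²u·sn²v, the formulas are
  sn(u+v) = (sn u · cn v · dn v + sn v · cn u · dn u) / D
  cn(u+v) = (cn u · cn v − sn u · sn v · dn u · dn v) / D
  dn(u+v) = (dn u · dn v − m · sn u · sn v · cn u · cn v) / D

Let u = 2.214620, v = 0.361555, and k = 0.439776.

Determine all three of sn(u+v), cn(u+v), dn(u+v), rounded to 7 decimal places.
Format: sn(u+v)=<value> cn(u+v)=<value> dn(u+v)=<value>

sn(u+v)=0.6630883 cn(u+v)=-0.7485412 dn(u+v)=0.9565372

sn u = 0.8745825679682939, cn u = -0.4848766150331284, dn u = 0.9230748235626829
sn v = 0.3523421184809763, cn v = 0.9358712686819366, dn v = 0.9879220613662131
m = k² = 0.193402930176
D = 1 − m·sn²u·sn²v = 0.9816348785072937
sn(u+v) = (sn u·cn v·dn v + sn v·cn u·dn u)/D = 0.6509105767222966/0.9816348785072937 = 0.6630882734241194
cn(u+v) = (cn u·cn v − sn u·sn v·dn u·dn v)/D = -0.7347941588044073/0.9816348785072937 = -0.7485412090509248
dn(u+v) = (dn u·dn v − m·sn u·sn v·cn u·cn v)/D = 0.9389702847665208/0.9816348785072937 = 0.9565372067813543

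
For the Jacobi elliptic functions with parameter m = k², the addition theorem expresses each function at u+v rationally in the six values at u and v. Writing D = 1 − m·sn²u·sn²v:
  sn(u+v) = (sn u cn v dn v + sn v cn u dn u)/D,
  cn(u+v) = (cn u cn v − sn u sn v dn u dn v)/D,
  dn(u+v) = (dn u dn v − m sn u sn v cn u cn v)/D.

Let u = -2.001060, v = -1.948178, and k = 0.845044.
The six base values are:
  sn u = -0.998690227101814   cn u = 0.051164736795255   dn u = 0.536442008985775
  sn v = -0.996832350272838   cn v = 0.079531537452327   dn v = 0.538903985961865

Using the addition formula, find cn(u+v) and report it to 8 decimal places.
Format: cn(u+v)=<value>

cn(u+v)=-0.97075793

m = k² = 0.714099361936
D = 1 − m·sn²u·sn²v = 0.2922750726323508
cn(u+v) = (cn u·cn v − sn u·sn v·dn u·dn v)/D = -0.2837283447021378/0.2922750726323508 = -0.9707579306944051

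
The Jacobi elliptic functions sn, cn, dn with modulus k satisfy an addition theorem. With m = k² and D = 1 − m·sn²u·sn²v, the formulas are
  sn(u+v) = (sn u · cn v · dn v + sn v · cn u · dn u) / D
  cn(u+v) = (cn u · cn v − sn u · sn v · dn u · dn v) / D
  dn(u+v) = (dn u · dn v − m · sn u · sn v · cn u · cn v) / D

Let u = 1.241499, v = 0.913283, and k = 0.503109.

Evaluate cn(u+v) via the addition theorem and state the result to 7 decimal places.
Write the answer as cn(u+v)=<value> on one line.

sn u = 0.925462697348432, cn u = 0.3788387464562786, dn u = 0.8849907458527103
sn v = 0.7746803715276865, cn v = 0.6323530042387128, dn v = 0.9209212651152013
m = k² = 0.253118665881
D = 1 − m·sn²u·sn²v = 0.8698970590678548
cn(u+v) = (cn u·cn v − sn u·sn v·dn u·dn v)/D = -0.3447493495542386/0.8698970590678548 = -0.3963105127906255

cn(u+v)=-0.3963105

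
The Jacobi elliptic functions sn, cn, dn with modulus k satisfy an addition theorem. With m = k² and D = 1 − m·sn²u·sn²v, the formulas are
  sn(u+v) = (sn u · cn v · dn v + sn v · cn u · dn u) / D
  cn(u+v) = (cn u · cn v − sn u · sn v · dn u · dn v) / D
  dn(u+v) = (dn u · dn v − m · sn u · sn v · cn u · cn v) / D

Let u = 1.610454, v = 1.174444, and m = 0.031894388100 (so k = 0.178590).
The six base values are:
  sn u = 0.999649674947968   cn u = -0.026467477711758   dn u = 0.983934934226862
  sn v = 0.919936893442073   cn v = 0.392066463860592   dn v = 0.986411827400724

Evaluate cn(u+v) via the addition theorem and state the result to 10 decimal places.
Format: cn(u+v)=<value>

m = k² = 0.0318943881
D = 1 − m·sn²u·sn²v = 0.9730272016655595
cn(u+v) = (cn u·cn v − sn u·sn v·dn u·dn v)/D = -0.9029228226302517/0.9730272016655595 = -0.9279522926848211

cn(u+v)=-0.9279522927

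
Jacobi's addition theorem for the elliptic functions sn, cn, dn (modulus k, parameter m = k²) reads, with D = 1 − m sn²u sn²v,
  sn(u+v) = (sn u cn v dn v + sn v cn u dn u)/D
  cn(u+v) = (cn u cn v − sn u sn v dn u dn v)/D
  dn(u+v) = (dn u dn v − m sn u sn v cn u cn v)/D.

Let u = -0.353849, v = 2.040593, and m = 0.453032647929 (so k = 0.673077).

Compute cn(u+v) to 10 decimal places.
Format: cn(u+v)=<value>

cn(u+v)=0.0957202748

sn u = -0.3434564715423311, cn u = 0.9391685962358898, dn u = 0.9729127428501342
sn v = 0.9861577676267298, cn v = -0.1658097022175266, dn v = 0.7479455287888031
m = k² = 0.453032647929
D = 1 − m·sn²u·sn²v = 0.948028445348245
cn(u+v) = (cn u·cn v − sn u·sn v·dn u·dn v)/D = 0.0907455433287309/0.948028445348245 = 0.09572027482297411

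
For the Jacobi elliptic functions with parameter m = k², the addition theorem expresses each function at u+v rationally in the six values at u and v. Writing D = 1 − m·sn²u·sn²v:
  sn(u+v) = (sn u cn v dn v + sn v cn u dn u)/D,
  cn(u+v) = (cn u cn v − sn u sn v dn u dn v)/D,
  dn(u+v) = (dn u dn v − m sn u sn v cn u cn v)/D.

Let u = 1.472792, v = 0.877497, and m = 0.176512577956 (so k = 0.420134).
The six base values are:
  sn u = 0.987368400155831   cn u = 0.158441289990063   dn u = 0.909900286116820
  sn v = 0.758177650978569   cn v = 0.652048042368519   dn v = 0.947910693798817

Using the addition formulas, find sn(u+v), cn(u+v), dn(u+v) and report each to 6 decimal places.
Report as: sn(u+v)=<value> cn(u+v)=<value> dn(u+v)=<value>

sn(u+v)=0.798573 cn(u+v)=-0.601899 dn(u+v)=0.942038

m = k² = 0.176512577956
D = 1 − m·sn²u·sn²v = 0.9010818324389604
sn(u+v) = (sn u·cn v·dn v + sn v·cn u·dn u)/D = 0.7195791998740203/0.9010818324389604 = 0.7985725313386171
cn(u+v) = (cn u·cn v − sn u·sn v·dn u·dn v)/D = -0.5423598840808744/0.9010818324389604 = -0.6018985896240607
dn(u+v) = (dn u·dn v − m·sn u·sn v·cn u·cn v)/D = 0.8488529173333012/0.9010818324389604 = 0.9420375450648128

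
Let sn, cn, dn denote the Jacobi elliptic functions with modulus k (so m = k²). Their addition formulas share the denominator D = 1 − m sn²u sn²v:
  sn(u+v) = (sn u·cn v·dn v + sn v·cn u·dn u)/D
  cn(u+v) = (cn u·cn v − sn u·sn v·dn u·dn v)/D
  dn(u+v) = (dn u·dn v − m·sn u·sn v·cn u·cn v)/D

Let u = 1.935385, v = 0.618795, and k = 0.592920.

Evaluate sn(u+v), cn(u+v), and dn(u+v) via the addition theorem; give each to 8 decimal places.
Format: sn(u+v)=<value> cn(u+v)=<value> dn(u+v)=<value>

sn u = 0.988263446247028, cn u = -0.1527591595026221, dn u = 0.8103391364018358
sn v = 0.569582096957949, cn v = 0.821934446793043, dn v = 0.9412478348716129
m = k² = 0.3515541264
D = 1 − m·sn²u·sn²v = 0.8886089432010191
sn(u+v) = (sn u·cn v·dn v + sn v·cn u·dn u)/D = 0.6940574012196161/0.8886089432010191 = 0.7810605627256308
cn(u+v) = (cn u·cn v − sn u·sn v·dn u·dn v)/D = -0.5548965468887916/0.8886089432010191 = -0.6244552805083171
dn(u+v) = (dn u·dn v − m·sn u·sn v·cn u·cn v)/D = 0.7875764853152171/0.8886089432010191 = 0.8863026771688176

sn(u+v)=0.78106056 cn(u+v)=-0.62445528 dn(u+v)=0.88630268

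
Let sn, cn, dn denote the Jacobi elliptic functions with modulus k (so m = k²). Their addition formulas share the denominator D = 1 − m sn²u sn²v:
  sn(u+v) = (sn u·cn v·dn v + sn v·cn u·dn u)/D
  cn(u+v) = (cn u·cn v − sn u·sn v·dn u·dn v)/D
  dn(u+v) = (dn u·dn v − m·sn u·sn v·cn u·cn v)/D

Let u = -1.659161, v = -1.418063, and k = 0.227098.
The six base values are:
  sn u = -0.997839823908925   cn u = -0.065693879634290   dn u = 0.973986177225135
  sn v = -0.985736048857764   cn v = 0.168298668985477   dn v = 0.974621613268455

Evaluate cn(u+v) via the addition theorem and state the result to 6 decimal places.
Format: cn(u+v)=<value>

cn(u+v)=-0.994378

m = k² = 0.051573501604
D = 1 − m·sn²u·sn²v = 0.9501035597661247
cn(u+v) = (cn u·cn v − sn u·sn v·dn u·dn v)/D = -0.9447625232383727/0.9501035597661247 = -0.9943784690912359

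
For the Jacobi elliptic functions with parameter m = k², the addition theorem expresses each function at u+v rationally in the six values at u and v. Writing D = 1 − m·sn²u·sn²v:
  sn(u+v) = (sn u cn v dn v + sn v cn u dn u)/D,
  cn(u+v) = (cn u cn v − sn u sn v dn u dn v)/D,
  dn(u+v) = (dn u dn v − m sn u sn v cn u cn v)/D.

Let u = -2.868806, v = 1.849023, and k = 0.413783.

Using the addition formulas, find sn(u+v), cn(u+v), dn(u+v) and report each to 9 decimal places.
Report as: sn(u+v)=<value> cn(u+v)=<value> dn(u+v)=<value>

sn u = -0.4076861259615775, cn u = -0.9131221291253656, dn u = 0.985668541285753
sn v = 0.9828265630607683, cn v = -0.1845316963075925, dn v = 0.9135720440638228
m = k² = 0.171216371089
D = 1 − m·sn²u·sn²v = 0.9725115074703455
sn(u+v) = (sn u·cn v·dn v + sn v·cn u·dn u)/D = -0.8158500999529824/0.9725115074703455 = -0.8389104845403177
cn(u+v) = (cn u·cn v − sn u·sn v·dn u·dn v)/D = 0.5293082717745422/0.9725115074703455 = 0.5442694175941997
dn(u+v) = (dn u·dn v − m·sn u·sn v·cn u·cn v)/D = 0.9120389608812989/0.9725115074703455 = 0.93781816860312

sn(u+v)=-0.838910485 cn(u+v)=0.544269418 dn(u+v)=0.937818169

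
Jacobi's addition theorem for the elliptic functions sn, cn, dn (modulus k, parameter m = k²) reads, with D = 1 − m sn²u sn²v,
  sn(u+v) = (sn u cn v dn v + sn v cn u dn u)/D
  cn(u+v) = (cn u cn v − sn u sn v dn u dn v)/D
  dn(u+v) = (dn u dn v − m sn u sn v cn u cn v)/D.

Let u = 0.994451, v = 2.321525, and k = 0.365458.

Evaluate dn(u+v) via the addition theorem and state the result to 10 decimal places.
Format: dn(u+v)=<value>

dn(u+v)=0.9997535304

sn u = 0.8285625716857406, cn u = 0.5598964768611354, dn u = 0.9530525907782207
sn v = 0.7946815611742982, cn v = -0.6070265367589626, dn v = 0.9568984458057552
m = k² = 0.133559549764
D = 1 − m·sn²u·sn²v = 0.9420955632693015
dn(u+v) = (dn u·dn v − m·sn u·sn v·cn u·cn v)/D = 0.9418633653695251/0.9420955632693015 = 0.9997535304179009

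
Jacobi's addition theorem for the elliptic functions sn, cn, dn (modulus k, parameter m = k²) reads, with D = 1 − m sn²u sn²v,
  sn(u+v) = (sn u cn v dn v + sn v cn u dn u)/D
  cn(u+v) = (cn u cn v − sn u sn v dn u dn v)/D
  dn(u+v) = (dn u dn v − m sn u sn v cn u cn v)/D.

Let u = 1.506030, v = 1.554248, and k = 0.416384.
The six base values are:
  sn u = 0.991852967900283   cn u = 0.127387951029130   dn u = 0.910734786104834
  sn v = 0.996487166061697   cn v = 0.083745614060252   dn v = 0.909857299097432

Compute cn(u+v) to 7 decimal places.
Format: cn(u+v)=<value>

cn(u+v)=-0.9731511

m = k² = 0.173375635456
D = 1 − m·sn²u·sn²v = 0.8306340588979607
cn(u+v) = (cn u·cn v − sn u·sn v·dn u·dn v)/D = -0.8083324092983715/0.8306340588979607 = -0.9731510532698625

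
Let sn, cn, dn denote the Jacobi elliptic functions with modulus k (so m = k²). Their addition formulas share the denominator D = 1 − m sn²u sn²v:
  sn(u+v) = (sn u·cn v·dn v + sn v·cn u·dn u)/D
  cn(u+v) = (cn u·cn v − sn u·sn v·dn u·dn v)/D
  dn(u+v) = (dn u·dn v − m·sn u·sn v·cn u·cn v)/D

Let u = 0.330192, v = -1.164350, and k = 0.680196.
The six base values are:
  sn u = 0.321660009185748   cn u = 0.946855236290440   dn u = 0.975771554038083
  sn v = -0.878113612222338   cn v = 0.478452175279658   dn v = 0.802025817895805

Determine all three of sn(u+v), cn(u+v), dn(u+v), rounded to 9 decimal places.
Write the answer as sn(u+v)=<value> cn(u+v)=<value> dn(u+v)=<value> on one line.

sn(u+v)=-0.714234488 cn(u+v)=0.699906491 dn(u+v)=0.874059191

m = k² = 0.462666598416
D = 1 − m·sn²u·sn²v = 0.963088328992493
sn(u+v) = (sn u·cn v·dn v + sn v·cn u·dn u)/D = -0.6878708997935528/0.963088328992493 = -0.7142344882459006
cn(u+v) = (cn u·cn v − sn u·sn v·dn u·dn v)/D = 0.6740717726316393/0.963088328992493 = 0.6999064907543839
dn(u+v) = (dn u·dn v − m·sn u·sn v·cn u·cn v)/D = 0.8417962059405874/0.963088328992493 = 0.8740591912490604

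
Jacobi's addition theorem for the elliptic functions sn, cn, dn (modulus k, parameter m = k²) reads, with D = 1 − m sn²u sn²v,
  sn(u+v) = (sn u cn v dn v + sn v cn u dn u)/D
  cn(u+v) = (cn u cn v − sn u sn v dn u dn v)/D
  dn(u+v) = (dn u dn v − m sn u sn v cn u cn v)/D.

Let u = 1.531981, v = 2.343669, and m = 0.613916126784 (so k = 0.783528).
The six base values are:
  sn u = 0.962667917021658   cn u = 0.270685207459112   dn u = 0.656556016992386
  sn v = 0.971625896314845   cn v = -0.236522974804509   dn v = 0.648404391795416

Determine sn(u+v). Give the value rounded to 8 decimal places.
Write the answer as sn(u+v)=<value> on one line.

m = k² = 0.613916126784
D = 1 − m·sn²u·sn²v = 0.4628937561191274
sn(u+v) = (sn u·cn v·dn v + sn v·cn u·dn u)/D = 0.0250401631957708/0.4628937561191274 = 0.05409483896630184

sn(u+v)=0.05409484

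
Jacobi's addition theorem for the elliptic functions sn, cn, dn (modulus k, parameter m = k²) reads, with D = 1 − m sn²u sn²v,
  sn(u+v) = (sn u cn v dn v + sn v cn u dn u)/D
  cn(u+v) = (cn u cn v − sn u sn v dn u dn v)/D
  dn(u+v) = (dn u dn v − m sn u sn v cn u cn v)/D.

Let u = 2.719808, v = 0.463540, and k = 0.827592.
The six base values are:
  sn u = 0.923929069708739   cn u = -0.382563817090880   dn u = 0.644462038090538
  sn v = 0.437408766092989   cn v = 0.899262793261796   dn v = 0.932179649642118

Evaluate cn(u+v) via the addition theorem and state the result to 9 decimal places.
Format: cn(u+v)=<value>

m = k² = 0.684908518464
D = 1 − m·sn²u·sn²v = 0.8881374292297989
cn(u+v) = (cn u·cn v − sn u·sn v·dn u·dn v)/D = -0.5868110892966386/0.8881374292297989 = -0.6607210438203541

cn(u+v)=-0.660721044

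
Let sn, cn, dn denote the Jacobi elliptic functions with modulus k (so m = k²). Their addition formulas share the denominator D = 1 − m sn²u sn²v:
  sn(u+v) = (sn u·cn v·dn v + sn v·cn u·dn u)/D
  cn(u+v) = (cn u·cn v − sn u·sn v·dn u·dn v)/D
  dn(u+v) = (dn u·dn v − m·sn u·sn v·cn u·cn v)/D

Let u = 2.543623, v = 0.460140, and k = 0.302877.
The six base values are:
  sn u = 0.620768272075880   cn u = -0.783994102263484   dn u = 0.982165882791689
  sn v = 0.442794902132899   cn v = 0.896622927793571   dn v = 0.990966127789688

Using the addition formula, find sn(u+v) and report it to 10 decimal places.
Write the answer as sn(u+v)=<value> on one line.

sn(u+v)=0.2120792784

m = k² = 0.091734477129
D = 1 − m·sn²u·sn²v = 0.9930689850153907
sn(u+v) = (sn u·cn v·dn v + sn v·cn u·dn u)/D = 0.2106093537846575/0.9930689850153907 = 0.2120792784414604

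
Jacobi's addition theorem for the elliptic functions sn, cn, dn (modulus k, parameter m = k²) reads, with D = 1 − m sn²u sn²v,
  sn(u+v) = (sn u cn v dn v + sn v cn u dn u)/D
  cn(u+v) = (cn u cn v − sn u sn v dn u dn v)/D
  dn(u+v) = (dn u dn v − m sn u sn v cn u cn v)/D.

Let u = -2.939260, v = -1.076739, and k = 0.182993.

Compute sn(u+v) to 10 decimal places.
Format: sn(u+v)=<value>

sn u = -0.2270754396297818, cn u = -0.9738771712679897, dn u = 0.9991362921275351
sn v = -0.8777864562097623, cn v = 0.479052123776429, dn v = 0.9870148914811398
m = k² = 0.033486438049
D = 1 − m·sn²u·sn²v = 0.9986695853065206
sn(u+v) = (sn u·cn v·dn v + sn v·cn u·dn u)/D = 0.7467494060380238/0.9986695853065206 = 0.7477442159298611

sn(u+v)=0.7477442159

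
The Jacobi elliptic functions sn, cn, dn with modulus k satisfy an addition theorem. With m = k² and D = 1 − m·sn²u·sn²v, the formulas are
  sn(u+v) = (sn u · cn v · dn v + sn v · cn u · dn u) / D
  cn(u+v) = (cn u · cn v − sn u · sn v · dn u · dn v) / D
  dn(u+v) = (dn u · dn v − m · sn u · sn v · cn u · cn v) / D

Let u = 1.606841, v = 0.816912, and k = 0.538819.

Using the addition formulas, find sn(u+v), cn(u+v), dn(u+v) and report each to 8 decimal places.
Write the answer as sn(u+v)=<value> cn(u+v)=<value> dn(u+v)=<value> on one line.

sn(u+v)=0.81579777 cn(u+v)=-0.57833727 dn(u+v)=0.89820964

sn u = 0.9963477686019421, cn u = 0.08538807880454251, dn u = 0.8436770042406611
sn v = 0.7131261216079525, cn v = 0.7010357584891085, dn v = 0.9232307866808919
m = k² = 0.290325914761
D = 1 − m·sn²u·sn²v = 0.8534315828554716
sn(u+v) = (sn u·cn v·dn v + sn v·cn u·dn u)/D = 0.6962275818725712/0.8534315828554716 = 0.8157977696853962
cn(u+v) = (cn u·cn v − sn u·sn v·dn u·dn v)/D = -0.4935712925759235/0.8534315828554716 = -0.5783372709555672
dn(u+v) = (dn u·dn v − m·sn u·sn v·cn u·cn v)/D = 0.7665604736452199/0.8534315828554716 = 0.898209638645441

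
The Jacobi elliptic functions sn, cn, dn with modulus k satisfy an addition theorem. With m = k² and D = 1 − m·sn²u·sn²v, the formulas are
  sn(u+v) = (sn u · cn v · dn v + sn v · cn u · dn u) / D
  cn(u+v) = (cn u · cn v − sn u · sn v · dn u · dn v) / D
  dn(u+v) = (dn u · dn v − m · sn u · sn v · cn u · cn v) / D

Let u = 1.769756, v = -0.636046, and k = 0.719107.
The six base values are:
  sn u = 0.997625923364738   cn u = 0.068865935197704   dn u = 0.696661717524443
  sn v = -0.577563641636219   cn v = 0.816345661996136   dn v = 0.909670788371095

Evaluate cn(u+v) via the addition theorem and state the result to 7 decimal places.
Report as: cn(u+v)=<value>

m = k² = 0.517114877449
D = 1 − m·sn²u·sn²v = 0.8283190229302618
cn(u+v) = (cn u·cn v − sn u·sn v·dn u·dn v)/D = 0.4213704772459781/0.8283190229302618 = 0.5087055416828865

cn(u+v)=0.5087055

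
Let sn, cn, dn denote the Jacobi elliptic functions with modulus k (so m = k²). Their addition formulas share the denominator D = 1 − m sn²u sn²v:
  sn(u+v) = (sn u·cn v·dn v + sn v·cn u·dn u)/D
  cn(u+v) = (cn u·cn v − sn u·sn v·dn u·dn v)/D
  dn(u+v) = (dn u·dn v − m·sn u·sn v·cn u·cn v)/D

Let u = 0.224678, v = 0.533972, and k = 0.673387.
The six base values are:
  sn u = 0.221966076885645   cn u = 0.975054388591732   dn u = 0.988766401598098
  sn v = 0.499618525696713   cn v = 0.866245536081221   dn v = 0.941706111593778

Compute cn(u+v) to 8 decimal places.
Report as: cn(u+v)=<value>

m = k² = 0.453450051769
D = 1 − m·sn²u·sn²v = 0.994423268499772
cn(u+v) = (cn u·cn v − sn u·sn v·dn u·dn v)/D = 0.7413760102035724/0.994423268499772 = 0.7455336512007034

cn(u+v)=0.74553365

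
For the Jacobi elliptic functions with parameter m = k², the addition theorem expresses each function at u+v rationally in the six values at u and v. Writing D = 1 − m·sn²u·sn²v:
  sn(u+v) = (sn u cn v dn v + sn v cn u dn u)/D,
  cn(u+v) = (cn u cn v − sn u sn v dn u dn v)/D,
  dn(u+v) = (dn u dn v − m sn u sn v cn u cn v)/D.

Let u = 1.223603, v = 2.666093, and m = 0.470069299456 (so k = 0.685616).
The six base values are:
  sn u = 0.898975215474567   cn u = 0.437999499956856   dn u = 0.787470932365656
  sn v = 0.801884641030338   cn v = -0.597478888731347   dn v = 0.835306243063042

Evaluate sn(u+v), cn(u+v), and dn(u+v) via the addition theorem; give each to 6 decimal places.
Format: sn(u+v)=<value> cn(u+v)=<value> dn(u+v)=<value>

sn(u+v)=-0.227701 cn(u+v)=-0.973731 dn(u+v)=0.987739

m = k² = 0.470069299456
D = 1 − m·sn²u·sn²v = 0.7557238224119962
sn(u+v) = (sn u·cn v·dn v + sn v·cn u·dn u)/D = -0.1720790792605695/0.7557238224119962 = -0.2277010121387407
cn(u+v) = (cn u·cn v − sn u·sn v·dn u·dn v)/D = -0.7358717865510492/0.7557238224119962 = -0.9737310969004703
dn(u+v) = (dn u·dn v − m·sn u·sn v·cn u·cn v)/D = 0.7464577518160552/0.7557238224119962 = 0.9877388136761826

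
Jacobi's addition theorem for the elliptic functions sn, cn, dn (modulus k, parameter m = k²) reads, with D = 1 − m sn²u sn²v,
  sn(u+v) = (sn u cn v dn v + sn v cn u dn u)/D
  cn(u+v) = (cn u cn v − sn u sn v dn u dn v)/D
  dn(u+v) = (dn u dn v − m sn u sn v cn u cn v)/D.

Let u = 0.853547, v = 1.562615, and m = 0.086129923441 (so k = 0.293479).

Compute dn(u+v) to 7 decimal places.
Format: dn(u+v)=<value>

sn u = 0.7485317689275444, cn u = 0.6630989299540463, dn u = 0.9755723552554901
sn v = 0.999125553294362, cn v = 0.04181062967996312, dn v = 0.9560442681982709
m = k² = 0.086129923441
D = 1 − m·sn²u·sn²v = 0.9518257825494886
dn(u+v) = (dn u·dn v − m·sn u·sn v·cn u·cn v)/D = 0.9309044902707099/0.9518257825494886 = 0.9780198302437863

dn(u+v)=0.9780198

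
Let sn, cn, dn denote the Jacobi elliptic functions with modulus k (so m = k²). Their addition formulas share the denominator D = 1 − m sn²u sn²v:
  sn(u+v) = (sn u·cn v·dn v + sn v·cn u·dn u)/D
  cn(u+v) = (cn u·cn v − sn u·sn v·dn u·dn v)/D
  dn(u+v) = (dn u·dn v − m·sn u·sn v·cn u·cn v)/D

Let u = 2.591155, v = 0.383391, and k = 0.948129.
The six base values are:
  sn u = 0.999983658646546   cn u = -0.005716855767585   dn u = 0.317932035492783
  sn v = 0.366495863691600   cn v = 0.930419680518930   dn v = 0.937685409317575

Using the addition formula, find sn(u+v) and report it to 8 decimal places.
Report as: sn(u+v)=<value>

m = k² = 0.898948600641
D = 1 − m·sn²u·sn²v = 0.8792578731233432
sn(u+v) = (sn u·cn v·dn v + sn v·cn u·dn u)/D = 0.8717605696284484/0.8792578731233432 = 0.9914731460199924

sn(u+v)=0.99147315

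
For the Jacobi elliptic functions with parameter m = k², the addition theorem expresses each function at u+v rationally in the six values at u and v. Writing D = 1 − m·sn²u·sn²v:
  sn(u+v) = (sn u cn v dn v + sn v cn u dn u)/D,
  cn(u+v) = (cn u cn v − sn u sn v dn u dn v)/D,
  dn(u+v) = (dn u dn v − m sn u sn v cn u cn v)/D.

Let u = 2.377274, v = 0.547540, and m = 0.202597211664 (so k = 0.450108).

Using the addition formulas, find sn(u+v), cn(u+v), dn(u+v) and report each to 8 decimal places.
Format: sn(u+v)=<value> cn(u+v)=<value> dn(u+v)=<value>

sn(u+v)=0.38481895 cn(u+v)=-0.92299208 dn(u+v)=0.98488490

sn u = 0.7961332050562837, cn u = -0.6051214091459741, dn u = 0.933588880759895
sn v = 0.5161349376453763, cn v = 0.8565072831808283, dn v = 0.9726402522597251
m = k² = 0.202597211664
D = 1 − m·sn²u·sn²v = 0.9657917029137802
sn(u+v) = (sn u·cn v·dn v + sn v·cn u·dn u)/D = 0.3716549493405308/0.9657917029137802 = 0.3848189503173956
cn(u+v) = (cn u·cn v − sn u·sn v·dn u·dn v)/D = -0.8914180904871669/0.9657917029137802 = -0.9229920776889788
dn(u+v) = (dn u·dn v − m·sn u·sn v·cn u·cn v)/D = 0.951193664321458/0.9657917029137802 = 0.9848848995613857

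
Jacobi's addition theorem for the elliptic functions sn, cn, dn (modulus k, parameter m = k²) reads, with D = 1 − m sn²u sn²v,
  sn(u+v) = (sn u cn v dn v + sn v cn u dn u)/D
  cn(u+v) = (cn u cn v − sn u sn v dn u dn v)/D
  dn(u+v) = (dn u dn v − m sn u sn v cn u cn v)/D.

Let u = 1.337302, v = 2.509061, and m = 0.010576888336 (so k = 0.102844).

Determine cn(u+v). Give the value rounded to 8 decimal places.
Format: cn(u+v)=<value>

cn(u+v)=-0.76749414

sn u = 0.9721790287489393, cn u = 0.2342390575048682, dn u = 0.9949891676279403
sn v = 0.5975653018295855, cn v = -0.8018202479666602, dn v = 0.9981097932285064
m = k² = 0.010576888336
D = 1 − m·sn²u·sn²v = 0.9964303867905703
cn(u+v) = (cn u·cn v − sn u·sn v·dn u·dn v)/D = -0.764754483483411/0.9964303867905703 = -0.7674941407062358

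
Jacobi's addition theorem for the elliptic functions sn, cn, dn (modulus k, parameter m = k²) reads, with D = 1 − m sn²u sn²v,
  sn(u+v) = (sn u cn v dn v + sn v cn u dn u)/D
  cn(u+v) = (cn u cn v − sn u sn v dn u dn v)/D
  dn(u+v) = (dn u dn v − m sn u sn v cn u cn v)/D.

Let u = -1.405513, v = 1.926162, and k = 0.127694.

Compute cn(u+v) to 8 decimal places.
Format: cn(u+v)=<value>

sn u = -0.9855248851911066, cn u = 0.1695308251294028, dn u = 0.9920498380945377
sn v = 0.9406830073194411, cn v = -0.3392867220220271, dn v = 0.9927594308173555
m = k² = 0.016305757636
D = 1 − m·sn²u·sn²v = 0.9859859787844688
cn(u+v) = (cn u·cn v − sn u·sn v·dn u·dn v)/D = 0.8555175021294047/0.9859859787844688 = 0.8676771480909833

cn(u+v)=0.86767715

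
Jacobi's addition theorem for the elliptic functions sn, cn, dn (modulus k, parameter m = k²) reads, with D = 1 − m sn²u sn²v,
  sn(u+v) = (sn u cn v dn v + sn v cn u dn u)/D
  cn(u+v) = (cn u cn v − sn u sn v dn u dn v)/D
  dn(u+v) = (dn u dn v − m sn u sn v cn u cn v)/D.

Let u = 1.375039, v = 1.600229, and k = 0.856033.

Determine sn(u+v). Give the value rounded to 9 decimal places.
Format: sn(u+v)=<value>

sn(u+v)=0.888586454

sn u = 0.9150856634898846, cn u = 0.4032595051270059, dn u = 0.6215890287220233
sn v = 0.9606828049399327, cn v = 0.2776482456143802, dn v = 0.5689441209041581
m = k² = 0.732792497089
D = 1 − m·sn²u·sn²v = 0.4336765413695234
sn(u+v) = (sn u·cn v·dn v + sn v·cn u·dn u)/D = 0.3853591001089202/0.4336765413695234 = 0.8885864540700778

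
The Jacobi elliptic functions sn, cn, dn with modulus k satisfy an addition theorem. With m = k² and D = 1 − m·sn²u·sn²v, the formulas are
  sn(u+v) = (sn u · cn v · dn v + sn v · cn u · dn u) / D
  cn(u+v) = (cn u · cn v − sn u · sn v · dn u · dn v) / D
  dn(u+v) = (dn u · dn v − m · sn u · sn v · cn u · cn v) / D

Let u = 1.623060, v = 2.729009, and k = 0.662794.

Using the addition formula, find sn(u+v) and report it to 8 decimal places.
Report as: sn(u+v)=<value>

sn(u+v)=-0.65487759

sn u = 0.9906068801538132, cn u = 0.1367406632714963, dn u = 0.7542665788689683
sn v = 0.7445430139799598, cn v = -0.6675744904755104, dn v = 0.8697579142999054
m = k² = 0.439295886436
D = 1 − m·sn²u·sn²v = 0.7610321905232927
sn(u+v) = (sn u·cn v·dn v + sn v·cn u·dn u)/D = -0.4983829296341042/0.7610321905232927 = -0.6548775936684249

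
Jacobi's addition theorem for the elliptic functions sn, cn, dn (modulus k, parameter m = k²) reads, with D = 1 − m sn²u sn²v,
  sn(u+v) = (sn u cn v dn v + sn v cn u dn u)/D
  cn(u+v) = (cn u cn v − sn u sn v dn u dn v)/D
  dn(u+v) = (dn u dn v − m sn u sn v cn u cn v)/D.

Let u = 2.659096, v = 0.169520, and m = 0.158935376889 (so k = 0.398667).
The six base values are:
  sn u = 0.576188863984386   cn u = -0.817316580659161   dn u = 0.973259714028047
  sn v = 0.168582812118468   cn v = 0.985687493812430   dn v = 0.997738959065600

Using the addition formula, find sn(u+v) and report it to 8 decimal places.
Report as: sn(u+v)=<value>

sn(u+v)=0.43320655

m = k² = 0.158935376889
D = 1 − m·sn²u·sn²v = 0.9985003949822642
sn(u+v) = (sn u·cn v·dn v + sn v·cn u·dn u)/D = 0.4325569136885067/0.9985003949822642 = 0.4332065524082141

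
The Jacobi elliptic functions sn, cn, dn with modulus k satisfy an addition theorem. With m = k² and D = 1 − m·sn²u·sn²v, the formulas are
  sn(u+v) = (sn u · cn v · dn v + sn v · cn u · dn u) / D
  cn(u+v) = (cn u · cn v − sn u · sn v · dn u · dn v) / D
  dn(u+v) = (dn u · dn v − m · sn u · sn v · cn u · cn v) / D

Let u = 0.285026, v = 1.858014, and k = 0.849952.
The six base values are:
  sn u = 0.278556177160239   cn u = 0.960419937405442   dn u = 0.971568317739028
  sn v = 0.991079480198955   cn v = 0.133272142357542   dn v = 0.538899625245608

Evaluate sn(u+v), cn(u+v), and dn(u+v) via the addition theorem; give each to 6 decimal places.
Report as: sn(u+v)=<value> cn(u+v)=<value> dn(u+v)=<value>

m = k² = 0.722418402304
D = 1 − m·sn²u·sn²v = 0.9449406149651985
sn(u+v) = (sn u·cn v·dn v + sn v·cn u·dn u)/D = 0.9447957150348462/0.9449406149651985 = 0.9998466571041
cn(u+v) = (cn u·cn v − sn u·sn v·dn u·dn v)/D = -0.0165475878182056/0.9449406149651985 = -0.01751177540274849
dn(u+v) = (dn u·dn v − m·sn u·sn v·cn u·cn v)/D = 0.4980501648100814/0.9449406149651985 = 0.5270703332276857

sn(u+v)=0.999847 cn(u+v)=-0.017512 dn(u+v)=0.527070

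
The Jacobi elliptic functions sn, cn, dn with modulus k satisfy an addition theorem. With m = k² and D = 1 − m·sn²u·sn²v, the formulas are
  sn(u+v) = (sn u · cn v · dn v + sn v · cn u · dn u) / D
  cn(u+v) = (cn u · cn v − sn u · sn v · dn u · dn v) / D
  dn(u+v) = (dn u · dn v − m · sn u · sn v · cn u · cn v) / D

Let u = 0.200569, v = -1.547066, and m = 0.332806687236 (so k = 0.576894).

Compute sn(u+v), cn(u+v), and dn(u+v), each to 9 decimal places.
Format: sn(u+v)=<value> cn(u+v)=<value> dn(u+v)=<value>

sn(u+v)=-0.949622153 cn(u+v)=0.313397139 dn(u+v)=0.836588813

sn u = 0.1987921645227027, cn u = 0.9800416701979456, dn u = 0.9934022535104246
sn v = -0.9883714828806518, cn v = 0.1520585802521562, dn v = 0.8215159197249139
m = k² = 0.332806687236
D = 1 − m·sn²u·sn²v = 0.987152134486784
sn(u+v) = (sn u·cn v·dn v + sn v·cn u·dn u)/D = -0.9374215353021776/0.987152134486784 = -0.9496221530124523
cn(u+v) = (cn u·cn v − sn u·sn v·dn u·dn v)/D = 0.3093706543509286/0.987152134486784 = 0.3133971386404073
dn(u+v) = (dn u·dn v − m·sn u·sn v·cn u·cn v)/D = 0.8258404325743444/0.987152134486784 = 0.8365888131353686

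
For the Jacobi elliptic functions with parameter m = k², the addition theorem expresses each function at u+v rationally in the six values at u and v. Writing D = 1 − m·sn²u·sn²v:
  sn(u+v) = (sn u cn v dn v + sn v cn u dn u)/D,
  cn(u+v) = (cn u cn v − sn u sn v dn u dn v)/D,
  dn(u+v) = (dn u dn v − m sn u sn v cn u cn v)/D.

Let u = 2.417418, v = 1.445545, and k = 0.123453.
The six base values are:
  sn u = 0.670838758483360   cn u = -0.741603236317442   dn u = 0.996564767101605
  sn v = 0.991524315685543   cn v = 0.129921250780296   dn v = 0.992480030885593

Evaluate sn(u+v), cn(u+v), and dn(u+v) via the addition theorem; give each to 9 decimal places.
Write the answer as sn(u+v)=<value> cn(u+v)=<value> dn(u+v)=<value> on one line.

m = k² = 0.015240643209
D = 1 − m·sn²u·sn²v = 0.9932571060790588
sn(u+v) = (sn u·cn v·dn v + sn v·cn u·dn u)/D = -0.6462908554849154/0.9932571060790588 = -0.6506783103079794
cn(u+v) = (cn u·cn v − sn u·sn v·dn u·dn v)/D = -0.7542332589412395/0.9932571060790588 = -0.7593534990337194
dn(u+v) = (dn u·dn v − m·sn u·sn v·cn u·cn v)/D = 0.9900473655418479/0.9932571060790588 = 0.9967684695960731

sn(u+v)=-0.650678310 cn(u+v)=-0.759353499 dn(u+v)=0.996768470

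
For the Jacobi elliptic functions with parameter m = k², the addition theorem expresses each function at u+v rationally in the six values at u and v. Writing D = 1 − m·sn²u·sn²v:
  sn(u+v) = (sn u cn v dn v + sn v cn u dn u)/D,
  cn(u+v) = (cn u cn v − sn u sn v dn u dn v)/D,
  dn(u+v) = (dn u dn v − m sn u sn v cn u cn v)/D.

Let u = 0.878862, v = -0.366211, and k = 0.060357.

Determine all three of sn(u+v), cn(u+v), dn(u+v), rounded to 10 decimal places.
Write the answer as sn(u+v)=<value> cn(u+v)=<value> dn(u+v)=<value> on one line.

sn(u+v)=0.4904215431 cn(u+v)=0.8714853470 dn(u+v)=0.9995618130

sn u = 0.769788057131719, cn u = 0.6382995747275516, dn u = 0.99892005359355
sn v = -0.3580531520359804, cn v = 0.9337012050528258, dn v = 0.9997664547631514
m = k² = 0.003642967449
D = 1 − m·sn²u·sn²v = 0.9997232468127338
sn(u+v) = (sn u·cn v·dn v + sn v·cn u·dn u)/D = 0.4902858173302168/0.9997232468127338 = 0.4904215430553614
cn(u+v) = (cn u·cn v − sn u·sn v·dn u·dn v)/D = 0.8712441606935656/0.9997232468127338 = 0.871485347041015
dn(u+v) = (dn u·dn v − m·sn u·sn v·cn u·cn v)/D = 0.9992851810353859/0.9997232468127338 = 0.9995618129529902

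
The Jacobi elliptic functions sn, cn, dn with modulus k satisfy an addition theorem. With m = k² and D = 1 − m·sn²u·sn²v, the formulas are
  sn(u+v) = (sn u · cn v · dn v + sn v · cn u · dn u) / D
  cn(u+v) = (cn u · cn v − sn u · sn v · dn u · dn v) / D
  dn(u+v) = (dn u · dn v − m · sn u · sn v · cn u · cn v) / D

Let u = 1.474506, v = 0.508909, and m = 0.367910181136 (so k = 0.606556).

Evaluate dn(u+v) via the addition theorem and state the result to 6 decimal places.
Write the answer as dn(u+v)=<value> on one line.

sn u = 0.974839884349164, cn u = 0.2229062580595452, dn u = 0.8064553586980294
sn v = 0.4805347826897689, cn v = 0.8769756682059637, dn v = 0.9565795874522376
m = k² = 0.367910181136
D = 1 − m·sn²u·sn²v = 0.9192657076855932
dn(u+v) = (dn u·dn v − m·sn u·sn v·cn u·cn v)/D = 0.7377480579561584/0.9192657076855932 = 0.8025406058206652

dn(u+v)=0.802541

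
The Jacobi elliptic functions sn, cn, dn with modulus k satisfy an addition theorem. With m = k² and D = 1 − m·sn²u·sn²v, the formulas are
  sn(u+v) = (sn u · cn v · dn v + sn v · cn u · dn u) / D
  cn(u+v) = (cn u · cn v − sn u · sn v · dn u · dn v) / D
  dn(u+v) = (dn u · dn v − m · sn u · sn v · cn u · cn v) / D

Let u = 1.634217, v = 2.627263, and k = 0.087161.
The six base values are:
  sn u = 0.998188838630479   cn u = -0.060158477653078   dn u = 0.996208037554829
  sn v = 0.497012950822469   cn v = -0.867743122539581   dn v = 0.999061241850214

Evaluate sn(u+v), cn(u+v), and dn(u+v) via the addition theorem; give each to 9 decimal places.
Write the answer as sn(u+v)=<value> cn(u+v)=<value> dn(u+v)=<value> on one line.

sn(u+v)=-0.896821454 cn(u+v)=-0.442392675 dn(u+v)=0.996940212

m = k² = 0.007597039921
D = 1 − m·sn²u·sn²v = 0.9981301565891073
sn(u+v) = (sn u·cn v·dn v + sn v·cn u·dn u)/D = -0.8951445387159712/0.9981301565891073 = -0.8968214544032343
cn(u+v) = (cn u·cn v − sn u·sn v·dn u·dn v)/D = -0.4415654700036757/0.9981301565891073 = -0.4423926750321117
dn(u+v) = (dn u·dn v − m·sn u·sn v·cn u·cn v)/D = 0.9950760900013205/0.9981301565891073 = 0.9969402120879471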